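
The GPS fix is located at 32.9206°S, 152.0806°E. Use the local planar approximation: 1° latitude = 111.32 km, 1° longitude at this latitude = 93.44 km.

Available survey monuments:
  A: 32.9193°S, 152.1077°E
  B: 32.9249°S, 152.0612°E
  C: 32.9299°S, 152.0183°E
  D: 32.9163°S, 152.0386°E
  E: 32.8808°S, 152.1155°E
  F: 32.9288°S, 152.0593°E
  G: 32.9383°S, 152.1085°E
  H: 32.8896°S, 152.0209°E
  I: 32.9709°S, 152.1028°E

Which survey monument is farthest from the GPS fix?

Distances from 32.9206°S, 152.0806°E:
A: √((0.0013·111.32)² + (0.0271·93.44)²) = √(0.020943 + 6.412158) = 2.5364 km
B: √((-0.0043·111.32)² + (-0.0194·93.44)²) = √(0.229131 + 3.286012) = 1.8749 km
C: √((-0.0093·111.32)² + (-0.0623·93.44)²) = √(1.071796 + 33.887673) = 5.9127 km
D: √((0.0043·111.32)² + (-0.0420·93.44)²) = √(0.229131 + 15.401543) = 3.9536 km
E: √((0.0398·111.32)² + (0.0349·93.44)²) = √(19.629649 + 10.634486) = 5.5013 km
F: √((-0.0082·111.32)² + (-0.0213·93.44)²) = √(0.833248 + 3.961183) = 2.1896 km
G: √((-0.0177·111.32)² + (0.0279·93.44)²) = √(3.882334 + 6.796324) = 3.2678 km
H: √((0.0310·111.32)² + (-0.0597·93.44)²) = √(11.908849 + 31.118190) = 6.5595 km
I: √((-0.0503·111.32)² + (0.0222·93.44)²) = √(31.353236 + 4.303003) = 5.9713 km
Maximum: H at 6.5595 km.

H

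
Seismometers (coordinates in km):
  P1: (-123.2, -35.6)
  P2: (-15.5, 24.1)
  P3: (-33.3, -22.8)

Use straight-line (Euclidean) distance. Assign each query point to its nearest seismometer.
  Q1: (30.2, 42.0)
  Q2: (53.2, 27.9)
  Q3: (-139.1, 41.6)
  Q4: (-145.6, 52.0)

Q1 at (30.2, 42.0):
  P1: √((-153.4)² + (-77.6)²) = √(23531.560 + 6021.760) = 171.9 km
  P2: √((-45.7)² + (-17.9)²) = √(2088.490 + 320.410) = 49.1 km
  P3: √((-63.5)² + (-64.8)²) = √(4032.250 + 4199.040) = 90.7 km
  → nearest: P2 (49.1 km)
Q2 at (53.2, 27.9):
  P1: √((-176.4)² + (-63.5)²) = √(31116.960 + 4032.250) = 187.5 km
  P2: √((-68.7)² + (-3.8)²) = √(4719.690 + 14.440) = 68.8 km
  P3: √((-86.5)² + (-50.7)²) = √(7482.250 + 2570.490) = 100.3 km
  → nearest: P2 (68.8 km)
Q3 at (-139.1, 41.6):
  P1: √((15.9)² + (-77.2)²) = √(252.810 + 5959.840) = 78.8 km
  P2: √((123.6)² + (-17.5)²) = √(15276.960 + 306.250) = 124.8 km
  P3: √((105.8)² + (-64.4)²) = √(11193.640 + 4147.360) = 123.9 km
  → nearest: P1 (78.8 km)
Q4 at (-145.6, 52.0):
  P1: √((22.4)² + (-87.6)²) = √(501.760 + 7673.760) = 90.4 km
  P2: √((130.1)² + (-27.9)²) = √(16926.010 + 778.410) = 133.1 km
  P3: √((112.3)² + (-74.8)²) = √(12611.290 + 5595.040) = 134.9 km
  → nearest: P1 (90.4 km)

Q1→P2; Q2→P2; Q3→P1; Q4→P1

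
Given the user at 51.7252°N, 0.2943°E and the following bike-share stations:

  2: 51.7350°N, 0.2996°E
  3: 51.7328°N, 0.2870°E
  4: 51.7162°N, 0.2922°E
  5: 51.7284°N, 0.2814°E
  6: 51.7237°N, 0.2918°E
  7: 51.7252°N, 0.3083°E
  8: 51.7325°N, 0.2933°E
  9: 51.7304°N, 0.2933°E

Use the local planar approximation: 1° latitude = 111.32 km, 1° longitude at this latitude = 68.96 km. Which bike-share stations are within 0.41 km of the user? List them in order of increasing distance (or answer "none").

Distances from 51.7252°N, 0.2943°E:
2: 1.1505 km
3: 0.9845 km
4: 1.0123 km
5: 0.9583 km
6: 0.2400 km
7: 0.9654 km
8: 0.8156 km
9: 0.5830 km
Threshold 0.41 km: 6 (0.2400 km) is within range.

6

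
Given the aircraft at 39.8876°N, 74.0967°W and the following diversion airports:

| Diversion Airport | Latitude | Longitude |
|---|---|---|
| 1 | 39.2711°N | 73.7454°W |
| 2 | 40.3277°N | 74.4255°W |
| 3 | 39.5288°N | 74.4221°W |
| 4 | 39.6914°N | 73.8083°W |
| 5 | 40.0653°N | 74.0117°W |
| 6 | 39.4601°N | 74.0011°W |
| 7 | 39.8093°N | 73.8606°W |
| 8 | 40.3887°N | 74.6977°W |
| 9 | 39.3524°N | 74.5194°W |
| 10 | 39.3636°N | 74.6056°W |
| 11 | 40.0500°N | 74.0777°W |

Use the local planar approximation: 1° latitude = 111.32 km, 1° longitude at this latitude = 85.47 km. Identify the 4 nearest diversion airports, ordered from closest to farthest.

11, 5, 7, 4

Distances from 39.8876°N, 74.0967°W:
1: 74.9096 km
2: 56.4797 km
3: 48.6707 km
4: 32.9337 km
5: 21.0734 km
6: 48.2857 km
7: 21.9815 km
8: 75.8307 km
9: 69.6767 km
10: 72.7630 km
11: 18.1512 km
Sorted: 11 (18.1512 km) < 5 (21.0734 km) < 7 (21.9815 km) < 4 (32.9337 km) < 6 (48.2857 km) < 3 (48.6707 km) < …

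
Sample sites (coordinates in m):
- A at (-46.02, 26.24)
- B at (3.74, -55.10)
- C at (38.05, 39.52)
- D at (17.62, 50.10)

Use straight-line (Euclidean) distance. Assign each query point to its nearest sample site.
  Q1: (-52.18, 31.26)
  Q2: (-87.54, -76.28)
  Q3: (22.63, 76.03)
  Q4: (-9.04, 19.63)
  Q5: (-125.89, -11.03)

Q1→A; Q2→B; Q3→D; Q4→A; Q5→A

Q1 at (-52.18, 31.26):
  A: 7.95 m
  B: 102.88 m
  C: 90.61 m
  D: 72.30 m
  → nearest: A (7.95 m)
Q2 at (-87.54, -76.28):
  A: 110.61 m
  B: 93.71 m
  C: 170.83 m
  D: 164.41 m
  → nearest: B (93.71 m)
Q3 at (22.63, 76.03):
  A: 84.80 m
  B: 132.48 m
  C: 39.63 m
  D: 26.41 m
  → nearest: D (26.41 m)
Q4 at (-9.04, 19.63):
  A: 37.57 m
  B: 75.81 m
  C: 51.12 m
  D: 40.49 m
  → nearest: A (37.57 m)
Q5 at (-125.89, -11.03):
  A: 88.14 m
  B: 136.92 m
  C: 171.56 m
  D: 155.99 m
  → nearest: A (88.14 m)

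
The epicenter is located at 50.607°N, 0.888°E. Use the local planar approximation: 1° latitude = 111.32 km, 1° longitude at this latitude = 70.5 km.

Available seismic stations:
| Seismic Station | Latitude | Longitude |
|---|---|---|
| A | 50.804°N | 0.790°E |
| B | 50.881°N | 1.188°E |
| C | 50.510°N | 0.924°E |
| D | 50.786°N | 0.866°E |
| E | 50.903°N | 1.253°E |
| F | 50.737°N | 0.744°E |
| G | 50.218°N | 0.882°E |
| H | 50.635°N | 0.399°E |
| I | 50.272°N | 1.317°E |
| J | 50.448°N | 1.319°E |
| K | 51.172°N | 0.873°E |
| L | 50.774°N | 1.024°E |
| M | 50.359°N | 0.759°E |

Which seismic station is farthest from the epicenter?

Distances from 50.607°N, 0.888°E:
A: √((0.197·111.32)² + (-0.098·70.5)²) = √(480.92665 + 47.73428) = 22.993 km
B: √((0.274·111.32)² + (0.300·70.5)²) = √(930.35248 + 447.32250) = 37.117 km
C: √((-0.097·111.32)² + (0.036·70.5)²) = √(116.59767 + 6.44144) = 11.092 km
D: √((0.179·111.32)² + (-0.022·70.5)²) = √(397.05663 + 2.40560) = 19.987 km
E: √((0.296·111.32)² + (0.365·70.5)²) = √(1085.74995 + 662.16156) = 41.808 km
F: √((0.130·111.32)² + (-0.144·70.5)²) = √(209.42721 + 103.06310) = 17.677 km
G: √((-0.389·111.32)² + (-0.006·70.5)²) = √(1875.19138 + 0.17893) = 43.306 km
H: √((0.028·111.32)² + (-0.489·70.5)²) = √(9.71544 + 1188.49115) = 34.615 km
I: √((-0.335·111.32)² + (0.429·70.5)²) = √(1390.70818 + 914.72978) = 48.015 km
J: √((-0.159·111.32)² + (0.431·70.5)²) = √(313.28575 + 923.27861) = 35.165 km
K: √((0.565·111.32)² + (-0.015·70.5)²) = √(3955.88166 + 1.11831) = 62.905 km
L: √((0.167·111.32)² + (0.136·70.5)²) = √(345.60446 + 91.92974) = 20.917 km
M: √((-0.248·111.32)² + (-0.129·70.5)²) = √(762.16633 + 82.70993) = 29.067 km
Maximum: K at 62.905 km.

K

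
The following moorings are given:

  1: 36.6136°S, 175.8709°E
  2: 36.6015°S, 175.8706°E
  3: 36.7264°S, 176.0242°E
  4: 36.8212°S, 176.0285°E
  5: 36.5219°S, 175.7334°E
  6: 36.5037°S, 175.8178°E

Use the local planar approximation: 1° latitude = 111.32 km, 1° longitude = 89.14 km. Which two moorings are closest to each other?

1 and 2

Pairwise distances:
1–2: 1.3472 km
1–3: 18.5583 km
1–4: 27.0450 km
1–5: 15.9509 km
1–6: 13.1178 km
2–3: 19.5137 km
2–4: 28.2180 km
2–5: 15.1027 km
2–6: 11.8609 km
3–4: 10.5601 km
3–5: 34.4991 km
3–6: 30.8723 km
4–5: 42.4507 km
4–6: 40.0245 km
5–6: 7.7914 km
Closest pair: 1–2 at 1.3472 km.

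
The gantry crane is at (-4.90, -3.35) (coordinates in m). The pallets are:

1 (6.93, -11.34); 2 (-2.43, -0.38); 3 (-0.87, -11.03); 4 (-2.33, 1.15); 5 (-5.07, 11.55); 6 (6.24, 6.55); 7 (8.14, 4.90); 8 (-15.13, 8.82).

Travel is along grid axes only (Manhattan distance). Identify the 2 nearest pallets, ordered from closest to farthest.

Distances from (-4.90, -3.35):
1: |11.83| + |-7.99| = 11.83 + 7.99 = 19.82 m
2: |2.47| + |2.97| = 2.47 + 2.97 = 5.44 m
3: |4.03| + |-7.68| = 4.03 + 7.68 = 11.71 m
4: |2.57| + |4.50| = 2.57 + 4.50 = 7.07 m
5: |-0.17| + |14.90| = 0.17 + 14.90 = 15.07 m
6: |11.14| + |9.90| = 11.14 + 9.90 = 21.04 m
7: |13.04| + |8.25| = 13.04 + 8.25 = 21.29 m
8: |-10.23| + |12.17| = 10.23 + 12.17 = 22.40 m
Sorted: 2 (5.44 m) < 4 (7.07 m) < 3 (11.71 m) < 5 (15.07 m) < …

2, 4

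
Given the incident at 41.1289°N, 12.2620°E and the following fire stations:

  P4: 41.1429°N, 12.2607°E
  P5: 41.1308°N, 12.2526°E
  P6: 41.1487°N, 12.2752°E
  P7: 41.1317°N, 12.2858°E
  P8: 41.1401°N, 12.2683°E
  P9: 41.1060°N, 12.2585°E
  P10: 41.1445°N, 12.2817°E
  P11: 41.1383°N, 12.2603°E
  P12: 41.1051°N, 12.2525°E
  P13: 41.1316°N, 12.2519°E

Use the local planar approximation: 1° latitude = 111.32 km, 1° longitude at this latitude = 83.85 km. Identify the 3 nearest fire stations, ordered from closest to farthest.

P5, P13, P11

Distances from 41.1289°N, 12.2620°E:
P4: √((0.0140·111.32)² + (-0.0013·83.85)²) = √(2.428860 + 0.011882) = 1.5623 km
P5: √((0.0019·111.32)² + (-0.0094·83.85)²) = √(0.044736 + 0.621243) = 0.8161 km
P6: √((0.0198·111.32)² + (0.0132·83.85)²) = √(4.858216 + 1.225051) = 2.4664 km
P7: √((0.0028·111.32)² + (0.0238·83.85)²) = √(0.097154 + 3.982539) = 2.0198 km
P8: √((0.0112·111.32)² + (0.0063·83.85)²) = √(1.554470 + 0.279053) = 1.3541 km
P9: √((-0.0229·111.32)² + (-0.0035·83.85)²) = √(6.498563 + 0.086128) = 2.5661 km
P10: √((0.0156·111.32)² + (0.0197·83.85)²) = √(3.015752 + 2.728592) = 2.3967 km
P11: √((0.0094·111.32)² + (-0.0017·83.85)²) = √(1.094970 + 0.020319) = 1.0561 km
P12: √((-0.0238·111.32)² + (-0.0095·83.85)²) = √(7.019405 + 0.634532) = 2.7666 km
P13: √((0.0027·111.32)² + (-0.0101·83.85)²) = √(0.090339 + 0.717214) = 0.8986 km
Sorted: P5 (0.8161 km) < P13 (0.8986 km) < P11 (1.0561 km) < P8 (1.3541 km) < P4 (1.5623 km) < …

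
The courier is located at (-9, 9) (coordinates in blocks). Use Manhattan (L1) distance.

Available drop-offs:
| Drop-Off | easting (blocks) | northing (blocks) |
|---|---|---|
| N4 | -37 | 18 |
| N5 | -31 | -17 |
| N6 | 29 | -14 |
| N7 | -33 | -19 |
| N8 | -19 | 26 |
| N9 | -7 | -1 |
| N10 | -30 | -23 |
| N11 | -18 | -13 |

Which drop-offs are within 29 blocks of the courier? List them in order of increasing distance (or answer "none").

Distances from (-9, 9):
N4: |-28| + |9| = 28 + 9 = 37 blocks
N5: |-22| + |-26| = 22 + 26 = 48 blocks
N6: |38| + |-23| = 38 + 23 = 61 blocks
N7: |-24| + |-28| = 24 + 28 = 52 blocks
N8: |-10| + |17| = 10 + 17 = 27 blocks
N9: |2| + |-10| = 2 + 10 = 12 blocks
N10: |-21| + |-32| = 21 + 32 = 53 blocks
N11: |-9| + |-22| = 9 + 22 = 31 blocks
Threshold 29 blocks: N9 (12 blocks), N8 (27 blocks) are within range.

N9, N8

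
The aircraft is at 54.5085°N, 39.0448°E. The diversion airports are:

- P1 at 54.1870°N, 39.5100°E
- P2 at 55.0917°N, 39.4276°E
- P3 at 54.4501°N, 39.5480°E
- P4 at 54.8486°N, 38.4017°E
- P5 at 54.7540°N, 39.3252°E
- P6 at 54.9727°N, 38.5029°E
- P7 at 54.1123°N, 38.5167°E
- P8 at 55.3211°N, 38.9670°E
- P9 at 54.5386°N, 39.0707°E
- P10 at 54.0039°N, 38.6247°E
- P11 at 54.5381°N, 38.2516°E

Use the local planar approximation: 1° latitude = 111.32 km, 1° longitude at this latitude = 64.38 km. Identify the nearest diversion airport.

Distances from 54.5085°N, 39.0448°E:
P1: 46.6675 km
P2: 69.4421 km
P3: 33.0419 km
P4: 56.1032 km
P5: 32.7530 km
P6: 62.3492 km
P7: 55.6883 km
P8: 90.5972 km
P9: 3.7427 km
P10: 62.3441 km
P11: 51.1724 km
Minimum: P9 at 3.7427 km.

P9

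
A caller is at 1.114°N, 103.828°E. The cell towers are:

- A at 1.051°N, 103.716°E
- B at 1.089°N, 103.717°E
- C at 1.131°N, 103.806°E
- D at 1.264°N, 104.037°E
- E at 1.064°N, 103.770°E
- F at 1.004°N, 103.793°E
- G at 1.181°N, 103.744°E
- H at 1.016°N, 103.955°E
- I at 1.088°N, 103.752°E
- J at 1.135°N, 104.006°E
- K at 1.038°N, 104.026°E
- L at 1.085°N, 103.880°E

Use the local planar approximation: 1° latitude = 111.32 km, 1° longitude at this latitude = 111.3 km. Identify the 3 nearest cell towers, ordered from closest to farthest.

Distances from 1.114°N, 103.828°E:
A: 14.303 km
B: 12.664 km
C: 3.095 km
D: 28.634 km
E: 8.524 km
F: 12.850 km
G: 11.960 km
H: 17.855 km
I: 8.940 km
J: 19.949 km
K: 23.606 km
L: 6.627 km
Sorted: C (3.095 km) < L (6.627 km) < E (8.524 km) < I (8.940 km) < G (11.960 km) < …

C, L, E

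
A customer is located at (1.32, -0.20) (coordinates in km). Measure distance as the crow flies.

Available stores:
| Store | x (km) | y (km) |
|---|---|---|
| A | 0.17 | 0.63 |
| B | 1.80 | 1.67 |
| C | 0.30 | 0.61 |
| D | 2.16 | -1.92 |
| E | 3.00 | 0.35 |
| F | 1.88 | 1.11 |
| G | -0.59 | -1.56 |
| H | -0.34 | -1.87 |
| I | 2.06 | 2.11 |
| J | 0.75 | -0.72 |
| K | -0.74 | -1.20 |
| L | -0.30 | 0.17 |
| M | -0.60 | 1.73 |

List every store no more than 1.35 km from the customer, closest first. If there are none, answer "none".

J, C

Distances from (1.32, -0.20):
A: 1.418 km
B: 1.931 km
C: 1.302 km
D: 1.914 km
E: 1.768 km
F: 1.425 km
G: 2.345 km
H: 2.355 km
I: 2.426 km
J: 0.772 km
K: 2.290 km
L: 1.662 km
M: 2.722 km
Threshold 1.35 km: J (0.772 km), C (1.302 km) are within range.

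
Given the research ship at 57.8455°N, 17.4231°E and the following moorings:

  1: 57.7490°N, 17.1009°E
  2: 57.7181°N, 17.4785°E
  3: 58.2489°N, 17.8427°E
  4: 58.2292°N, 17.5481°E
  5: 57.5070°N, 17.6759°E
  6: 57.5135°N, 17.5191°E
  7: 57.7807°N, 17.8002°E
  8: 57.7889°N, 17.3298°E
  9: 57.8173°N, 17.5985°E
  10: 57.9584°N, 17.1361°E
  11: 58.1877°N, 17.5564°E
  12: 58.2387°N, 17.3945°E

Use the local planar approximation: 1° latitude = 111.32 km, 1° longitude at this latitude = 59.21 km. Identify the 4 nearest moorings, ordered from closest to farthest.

Distances from 57.8455°N, 17.4231°E:
1: 21.8940 km
2: 14.5566 km
3: 51.3210 km
4: 43.3500 km
5: 40.5459 km
6: 37.3928 km
7: 23.4644 km
8: 8.3795 km
9: 10.8495 km
10: 21.1359 km
11: 38.9028 km
12: 43.8038 km
Sorted: 8 (8.3795 km) < 9 (10.8495 km) < 2 (14.5566 km) < 10 (21.1359 km) < 1 (21.8940 km) < 7 (23.4644 km) < …

8, 9, 2, 10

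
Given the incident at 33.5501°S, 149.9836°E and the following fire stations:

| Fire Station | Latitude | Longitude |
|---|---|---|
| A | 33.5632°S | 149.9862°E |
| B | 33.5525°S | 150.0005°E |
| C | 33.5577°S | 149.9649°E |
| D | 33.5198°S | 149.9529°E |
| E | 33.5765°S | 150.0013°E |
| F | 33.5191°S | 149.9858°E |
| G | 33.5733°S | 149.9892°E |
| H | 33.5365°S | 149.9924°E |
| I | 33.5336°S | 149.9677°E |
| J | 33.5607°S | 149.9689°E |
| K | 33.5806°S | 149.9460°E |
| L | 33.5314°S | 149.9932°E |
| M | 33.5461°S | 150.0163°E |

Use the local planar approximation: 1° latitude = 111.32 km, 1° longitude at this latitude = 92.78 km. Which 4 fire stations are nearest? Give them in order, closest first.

A, B, H, J

Distances from 33.5501°S, 149.9836°E:
A: √((-0.0131·111.32)² + (0.0026·92.78)²) = √(2.126616 + 0.058191) = 1.4781 km
B: √((-0.0024·111.32)² + (0.0169·92.78)²) = √(0.071379 + 2.458568) = 1.5906 km
C: √((-0.0076·111.32)² + (-0.0187·92.78)²) = √(0.715770 + 3.010176) = 1.9303 km
D: √((0.0303·111.32)² + (-0.0307·92.78)²) = √(11.377102 + 8.113075) = 4.4148 km
E: √((-0.0264·111.32)² + (0.0177·92.78)²) = √(8.636828 + 2.696841) = 3.3666 km
F: √((0.0310·111.32)² + (0.0022·92.78)²) = √(11.908849 + 0.041663) = 3.4570 km
G: √((-0.0232·111.32)² + (0.0056·92.78)²) = √(6.669947 + 0.269951) = 2.6344 km
H: √((0.0136·111.32)² + (0.0088·92.78)²) = √(2.292051 + 0.666613) = 1.7201 km
I: √((0.0165·111.32)² + (-0.0159·92.78)²) = √(3.373761 + 2.176221) = 2.3558 km
J: √((-0.0106·111.32)² + (-0.0147·92.78)²) = √(1.392381 + 1.860130) = 1.8035 km
K: √((-0.0305·111.32)² + (-0.0376·92.78)²) = √(11.527790 + 12.169828) = 4.8680 km
L: √((0.0187·111.32)² + (0.0096·92.78)²) = √(4.333408 + 0.793325) = 2.2642 km
M: √((0.0040·111.32)² + (0.0327·92.78)²) = √(0.198274 + 9.204586) = 3.0664 km
Sorted: A (1.4781 km) < B (1.5906 km) < H (1.7201 km) < J (1.8035 km) < C (1.9303 km) < L (2.2642 km) < …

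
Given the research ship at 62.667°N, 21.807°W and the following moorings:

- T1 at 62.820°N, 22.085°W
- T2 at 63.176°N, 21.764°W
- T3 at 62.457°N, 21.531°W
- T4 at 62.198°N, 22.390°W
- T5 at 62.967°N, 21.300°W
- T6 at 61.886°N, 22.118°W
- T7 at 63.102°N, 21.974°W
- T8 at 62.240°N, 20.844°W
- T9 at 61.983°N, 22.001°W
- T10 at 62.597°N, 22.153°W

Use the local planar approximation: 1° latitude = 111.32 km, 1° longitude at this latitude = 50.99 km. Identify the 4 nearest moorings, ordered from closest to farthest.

T10, T1, T3, T5

Distances from 62.667°N, 21.807°W:
T1: 22.159 km
T2: 56.704 km
T3: 27.286 km
T4: 60.079 km
T5: 42.233 km
T6: 88.375 km
T7: 49.167 km
T8: 68.342 km
T9: 76.783 km
T10: 19.287 km
Sorted: T10 (19.287 km) < T1 (22.159 km) < T3 (27.286 km) < T5 (42.233 km) < T7 (49.167 km) < T2 (56.704 km) < …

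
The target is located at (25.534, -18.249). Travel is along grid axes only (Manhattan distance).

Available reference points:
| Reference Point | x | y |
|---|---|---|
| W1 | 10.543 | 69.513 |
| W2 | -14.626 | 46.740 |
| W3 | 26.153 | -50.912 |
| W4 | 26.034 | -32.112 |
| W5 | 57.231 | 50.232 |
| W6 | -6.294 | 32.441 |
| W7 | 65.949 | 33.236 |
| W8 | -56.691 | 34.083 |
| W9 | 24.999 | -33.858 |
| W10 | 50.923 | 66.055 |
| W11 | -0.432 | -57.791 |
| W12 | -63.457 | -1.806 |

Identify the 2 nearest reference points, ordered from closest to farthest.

W4, W9

Distances from (25.534, -18.249):
W1: |-14.991| + |87.762| = 14.991 + 87.762 = 102.753
W2: |-40.160| + |64.989| = 40.160 + 64.989 = 105.149
W3: |0.619| + |-32.663| = 0.619 + 32.663 = 33.282
W4: |0.500| + |-13.863| = 0.500 + 13.863 = 14.363
W5: |31.697| + |68.481| = 31.697 + 68.481 = 100.178
W6: |-31.828| + |50.690| = 31.828 + 50.690 = 82.518
W7: |40.415| + |51.485| = 40.415 + 51.485 = 91.900
W8: |-82.225| + |52.332| = 82.225 + 52.332 = 134.557
W9: |-0.535| + |-15.609| = 0.535 + 15.609 = 16.144
W10: |25.389| + |84.304| = 25.389 + 84.304 = 109.693
W11: |-25.966| + |-39.542| = 25.966 + 39.542 = 65.508
W12: |-88.991| + |16.443| = 88.991 + 16.443 = 105.434
Sorted: W4 (14.363) < W9 (16.144) < W3 (33.282) < W11 (65.508) < …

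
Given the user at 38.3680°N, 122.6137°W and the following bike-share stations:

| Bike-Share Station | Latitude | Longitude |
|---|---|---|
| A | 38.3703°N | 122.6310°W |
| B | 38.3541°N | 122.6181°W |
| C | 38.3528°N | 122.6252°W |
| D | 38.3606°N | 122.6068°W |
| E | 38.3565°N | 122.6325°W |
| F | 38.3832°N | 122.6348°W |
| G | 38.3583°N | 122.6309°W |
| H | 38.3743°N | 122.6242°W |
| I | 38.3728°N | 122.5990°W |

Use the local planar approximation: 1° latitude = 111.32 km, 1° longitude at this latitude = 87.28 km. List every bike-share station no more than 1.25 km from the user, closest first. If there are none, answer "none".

D, H

Distances from 38.3680°N, 122.6137°W:
A: √((0.0023·111.32)² + (-0.0173·87.28)²) = √(0.065554 + 2.279931) = 1.5315 km
B: √((-0.0139·111.32)² + (-0.0044·87.28)²) = √(2.394286 + 0.147481) = 1.5943 km
C: √((-0.0152·111.32)² + (-0.0115·87.28)²) = √(2.863081 + 1.007454) = 1.9674 km
D: √((-0.0074·111.32)² + (0.0069·87.28)²) = √(0.678594 + 0.362683) = 1.0204 km
E: √((-0.0115·111.32)² + (-0.0188·87.28)²) = √(1.638861 + 2.692435) = 2.0812 km
F: √((0.0152·111.32)² + (-0.0211·87.28)²) = √(2.863081 + 3.391520) = 2.5009 km
G: √((-0.0097·111.32)² + (-0.0172·87.28)²) = √(1.165977 + 2.253649) = 1.8492 km
H: √((0.0063·111.32)² + (-0.0105·87.28)²) = √(0.491844 + 0.839862) = 1.1540 km
I: √((0.0048·111.32)² + (0.0147·87.28)²) = √(0.285515 + 1.646130) = 1.3898 km
Threshold 1.25 km: D (1.0204 km), H (1.1540 km) are within range.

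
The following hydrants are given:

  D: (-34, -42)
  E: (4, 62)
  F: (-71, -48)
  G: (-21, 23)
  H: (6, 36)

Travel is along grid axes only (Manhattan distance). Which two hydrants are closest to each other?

E and H

Pairwise distances:
E–H: 28
G–H: 40
D–F: 43
E–G: 64
D–G: 78
D–H: 118
F–G: 121
D–E: 142
F–H: 161
E–F: 185
Closest pair: E–H at 28.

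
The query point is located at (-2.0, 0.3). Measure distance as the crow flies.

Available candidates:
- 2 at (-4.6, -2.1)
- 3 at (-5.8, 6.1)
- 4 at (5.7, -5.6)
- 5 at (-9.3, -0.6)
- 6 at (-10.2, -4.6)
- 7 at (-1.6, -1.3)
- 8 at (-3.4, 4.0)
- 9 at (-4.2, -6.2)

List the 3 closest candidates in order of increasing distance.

Distances from (-2.0, 0.3):
2: √((-2.6)² + (-2.4)²) = √(6.7600 + 5.7600) = 3.54
3: √((-3.8)² + (5.8)²) = √(14.4400 + 33.6400) = 6.93
4: √((7.7)² + (-5.9)²) = √(59.2900 + 34.8100) = 9.70
5: √((-7.3)² + (-0.9)²) = √(53.2900 + 0.8100) = 7.36
6: √((-8.2)² + (-4.9)²) = √(67.2400 + 24.0100) = 9.55
7: √((0.4)² + (-1.6)²) = √(0.1600 + 2.5600) = 1.65
8: √((-1.4)² + (3.7)²) = √(1.9600 + 13.6900) = 3.96
9: √((-2.2)² + (-6.5)²) = √(4.8400 + 42.2500) = 6.86
Sorted: 7 (1.65) < 2 (3.54) < 8 (3.96) < 9 (6.86) < 3 (6.93) < …

7, 2, 8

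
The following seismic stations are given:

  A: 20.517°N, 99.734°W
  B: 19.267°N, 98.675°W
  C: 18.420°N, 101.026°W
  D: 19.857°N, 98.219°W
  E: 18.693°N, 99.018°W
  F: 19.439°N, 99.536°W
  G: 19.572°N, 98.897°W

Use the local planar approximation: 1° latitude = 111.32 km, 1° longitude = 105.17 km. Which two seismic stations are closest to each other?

B and G

Pairwise distances:
A–B: 178.233 km
A–C: 270.105 km
A–D: 175.456 km
A–E: 216.561 km
A–F: 121.796 km
A–G: 137.169 km
B–C: 264.623 km
B–D: 81.324 km
B–E: 73.377 km
B–F: 92.554 km
B–G: 41.206 km
C–D: 335.767 km
C–E: 213.357 km
C–F: 193.451 km
C–G: 258.031 km
D–E: 154.438 km
D–F: 146.116 km
D–G: 78.045 km
E–F: 99.319 km
E–G: 98.674 km
F–G: 68.815 km
Closest pair: B–G at 41.206 km.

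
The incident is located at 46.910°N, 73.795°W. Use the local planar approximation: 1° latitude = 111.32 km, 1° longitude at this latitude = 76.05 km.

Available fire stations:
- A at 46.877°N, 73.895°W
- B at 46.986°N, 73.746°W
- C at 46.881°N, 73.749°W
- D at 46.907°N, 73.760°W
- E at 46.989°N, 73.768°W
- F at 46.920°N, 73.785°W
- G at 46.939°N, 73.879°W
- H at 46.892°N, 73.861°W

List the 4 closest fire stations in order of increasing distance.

Distances from 46.910°N, 73.795°W:
A: 8.446 km
B: 9.245 km
C: 4.760 km
D: 2.683 km
E: 9.031 km
F: 1.348 km
G: 7.158 km
H: 5.404 km
Sorted: F (1.348 km) < D (2.683 km) < C (4.760 km) < H (5.404 km) < G (7.158 km) < A (8.446 km) < …

F, D, C, H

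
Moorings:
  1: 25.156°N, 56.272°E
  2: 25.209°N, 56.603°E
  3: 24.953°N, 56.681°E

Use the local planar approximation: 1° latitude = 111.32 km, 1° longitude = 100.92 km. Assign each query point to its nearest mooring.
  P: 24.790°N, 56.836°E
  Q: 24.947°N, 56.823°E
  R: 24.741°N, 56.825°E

P at 24.790°N, 56.836°E:
  1: √((0.366·111.32)² + (-0.564·100.92)²) = √(1660.00183 + 3239.75890) = 69.998 km
  2: √((0.419·111.32)² + (-0.233·100.92)²) = √(2175.57691 + 552.92513) = 52.235 km
  3: √((0.163·111.32)² + (-0.155·100.92)²) = √(329.24683 + 244.69093) = 23.957 km
  → nearest: 3 (23.957 km)
Q at 24.947°N, 56.823°E:
  1: √((0.209·111.32)² + (-0.551·100.92)²) = √(541.30117 + 3092.12955) = 60.278 km
  2: √((0.262·111.32)² + (-0.220·100.92)²) = √(850.64622 + 492.94657) = 36.655 km
  3: √((0.006·111.32)² + (-0.142·100.92)²) = √(0.44612 + 205.36724) = 14.346 km
  → nearest: 3 (14.346 km)
R at 24.741°N, 56.825°E:
  1: √((0.415·111.32)² + (-0.553·100.92)²) = √(2134.23672 + 3114.61769) = 72.449 km
  2: √((0.468·111.32)² + (-0.222·100.92)²) = √(2714.17660 + 501.94997) = 56.711 km
  3: √((0.212·111.32)² + (-0.144·100.92)²) = √(556.95245 + 211.19297) = 27.715 km
  → nearest: 3 (27.715 km)

P→3; Q→3; R→3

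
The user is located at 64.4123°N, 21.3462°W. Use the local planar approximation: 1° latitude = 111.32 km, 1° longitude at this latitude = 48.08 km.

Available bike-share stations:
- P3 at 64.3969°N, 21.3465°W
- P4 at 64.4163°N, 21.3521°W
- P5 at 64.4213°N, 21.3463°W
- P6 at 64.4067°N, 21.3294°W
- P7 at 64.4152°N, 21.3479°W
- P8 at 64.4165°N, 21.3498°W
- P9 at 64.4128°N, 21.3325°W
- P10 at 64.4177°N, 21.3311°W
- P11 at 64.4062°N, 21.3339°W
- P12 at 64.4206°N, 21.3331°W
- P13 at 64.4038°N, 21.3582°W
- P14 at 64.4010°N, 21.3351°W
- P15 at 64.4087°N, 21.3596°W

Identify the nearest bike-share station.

Distances from 64.4123°N, 21.3462°W:
P3: 1.7144 km
P4: 0.5280 km
P5: 1.0019 km
P6: 1.0203 km
P7: 0.3330 km
P8: 0.4986 km
P9: 0.6610 km
P10: 0.9426 km
P11: 0.9005 km
P12: 1.1182 km
P13: 1.1082 km
P14: 1.3664 km
P15: 0.7587 km
Minimum: P7 at 0.3330 km.

P7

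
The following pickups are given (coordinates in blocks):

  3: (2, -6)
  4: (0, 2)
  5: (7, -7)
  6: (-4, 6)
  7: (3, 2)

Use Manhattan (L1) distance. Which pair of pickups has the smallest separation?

4 and 7

Pairwise distances:
3–4: 10 blocks
3–5: 6 blocks
3–6: 18 blocks
3–7: 9 blocks
4–5: 16 blocks
4–6: 8 blocks
4–7: 3 blocks
5–6: 24 blocks
5–7: 13 blocks
6–7: 11 blocks
Closest pair: 4–7 at 3 blocks.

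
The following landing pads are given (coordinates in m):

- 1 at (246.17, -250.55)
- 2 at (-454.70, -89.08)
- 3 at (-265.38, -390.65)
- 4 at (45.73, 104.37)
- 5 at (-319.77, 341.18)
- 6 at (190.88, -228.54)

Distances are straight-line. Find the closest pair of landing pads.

1 and 6

Pairwise distances:
1–6: √((-55.29)² + (22.01)²) = √(3056.9841 + 484.4401) = 59.51 m
2–3: √((189.32)² + (-301.57)²) = √(35842.0624 + 90944.4649) = 356.07 m
4–6: √((145.15)² + (-332.91)²) = √(21068.5225 + 110829.0681) = 363.18 m
1–4: √((-200.44)² + (354.92)²) = √(40176.1936 + 125968.2064) = 407.61 m
4–5: √((-365.50)² + (236.81)²) = √(133590.2500 + 56078.9761) = 435.51 m
2–5: √((134.93)² + (430.26)²) = √(18206.1049 + 185123.6676) = 450.92 m
3–6: √((456.26)² + (162.11)²) = √(208173.1876 + 26279.6521) = 484.20 m
1–3: √((-511.55)² + (-140.10)²) = √(261683.4025 + 19628.0100) = 530.39 m
2–4: √((500.43)² + (193.45)²) = √(250430.1849 + 37422.9025) = 536.52 m
3–4: √((311.11)² + (495.02)²) = √(96789.4321 + 245044.8004) = 584.67 m
2–6: √((645.58)² + (-139.46)²) = √(416773.5364 + 19449.0916) = 660.47 m
1–2: √((-700.87)² + (161.47)²) = √(491218.7569 + 26072.5609) = 719.23 m
3–5: √((-54.39)² + (731.83)²) = √(2958.2721 + 535575.1489) = 733.85 m
5–6: √((510.65)² + (-569.72)²) = √(260763.4225 + 324580.8784) = 765.08 m
1–5: √((-565.94)² + (591.73)²) = √(320288.0836 + 350144.3929) = 818.80 m
Closest pair: 1–6 at 59.51 m.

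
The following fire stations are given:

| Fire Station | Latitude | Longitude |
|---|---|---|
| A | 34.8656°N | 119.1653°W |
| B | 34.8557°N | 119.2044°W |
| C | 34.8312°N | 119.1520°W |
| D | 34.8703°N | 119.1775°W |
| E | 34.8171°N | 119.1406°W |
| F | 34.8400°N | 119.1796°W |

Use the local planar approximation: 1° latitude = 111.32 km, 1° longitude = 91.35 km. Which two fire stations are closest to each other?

A and D

Pairwise distances:
A–B: √((-0.0099·111.32)² + (-0.0391·91.35)²) = √(1.214554 + 12.757648) = 3.7379 km
A–C: √((-0.0344·111.32)² + (0.0133·91.35)²) = √(14.664366 + 1.476116) = 4.0175 km
A–D: √((0.0047·111.32)² + (-0.0122·91.35)²) = √(0.273742 + 1.242043) = 1.2312 km
A–E: √((-0.0485·111.32)² + (0.0247·91.35)²) = √(29.149417 + 5.091093) = 5.8515 km
A–F: √((-0.0256·111.32)² + (-0.0143·91.35)²) = √(8.121314 + 1.706433) = 3.1349 km
B–C: √((-0.0245·111.32)² + (0.0524·91.35)²) = √(7.438383 + 22.912880) = 5.5092 km
B–D: √((0.0146·111.32)² + (0.0269·91.35)²) = √(2.641509 + 6.038397) = 2.9462 km
B–E: √((-0.0386·111.32)² + (0.0638·91.35)²) = √(18.463796 + 33.967099) = 7.2409 km
B–F: √((-0.0157·111.32)² + (0.0248·91.35)²) = √(3.054539 + 5.132400) = 2.8613 km
C–D: √((0.0391·111.32)² + (-0.0255·91.35)²) = √(18.945231 + 5.426221) = 4.9367 km
C–E: √((-0.0141·111.32)² + (0.0114·91.35)²) = √(2.463682 + 1.084493) = 1.8837 km
C–F: √((0.0088·111.32)² + (-0.0276·91.35)²) = √(0.959648 + 6.356752) = 2.7049 km
D–E: √((-0.0532·111.32)² + (0.0369·91.35)²) = √(35.072737 + 11.362394) = 6.8143 km
D–F: √((-0.0303·111.32)² + (-0.0021·91.35)²) = √(11.377102 + 0.036801) = 3.3784 km
E–F: √((0.0229·111.32)² + (-0.0390·91.35)²) = √(6.498563 + 12.692475) = 4.3808 km
Closest pair: A–D at 1.2312 km.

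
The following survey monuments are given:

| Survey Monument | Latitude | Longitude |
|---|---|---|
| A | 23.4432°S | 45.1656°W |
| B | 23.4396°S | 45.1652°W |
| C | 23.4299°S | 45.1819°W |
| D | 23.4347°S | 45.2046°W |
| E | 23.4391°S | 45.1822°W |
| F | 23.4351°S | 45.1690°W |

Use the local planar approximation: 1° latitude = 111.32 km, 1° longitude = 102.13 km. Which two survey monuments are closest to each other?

Pairwise distances:
A–B: 0.4028 km
A–C: 2.2279 km
A–D: 4.0939 km
A–E: 1.7557 km
A–F: 0.9662 km
B–C: 2.0187 km
B–D: 4.0607 km
B–E: 1.7371 km
B–F: 0.6337 km
C–D: 2.3791 km
C–E: 1.0246 km
C–F: 1.4390 km
D–E: 2.3396 km
D–F: 3.6361 km
E–F: 1.4198 km
Closest pair: A–B at 0.4028 km.

A and B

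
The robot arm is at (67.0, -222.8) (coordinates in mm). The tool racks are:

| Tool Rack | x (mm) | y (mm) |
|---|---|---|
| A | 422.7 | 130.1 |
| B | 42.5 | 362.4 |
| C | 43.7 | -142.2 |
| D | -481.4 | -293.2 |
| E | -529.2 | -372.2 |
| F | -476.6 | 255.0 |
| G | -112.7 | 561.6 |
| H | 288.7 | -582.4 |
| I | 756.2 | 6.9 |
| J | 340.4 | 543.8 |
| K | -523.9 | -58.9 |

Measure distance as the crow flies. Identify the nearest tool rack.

C

Distances from (67.0, -222.8):
A: √((355.7)² + (352.9)²) = √(126522.490 + 124538.410) = 501.1 mm
B: √((-24.5)² + (585.2)²) = √(600.250 + 342459.040) = 585.7 mm
C: √((-23.3)² + (80.6)²) = √(542.890 + 6496.360) = 83.9 mm
D: √((-548.4)² + (-70.4)²) = √(300742.560 + 4956.160) = 552.9 mm
E: √((-596.2)² + (-149.4)²) = √(355454.440 + 22320.360) = 614.6 mm
F: √((-543.6)² + (477.8)²) = √(295500.960 + 228292.840) = 723.7 mm
G: √((-179.7)² + (784.4)²) = √(32292.090 + 615283.360) = 804.7 mm
H: √((221.7)² + (-359.6)²) = √(49150.890 + 129312.160) = 422.4 mm
I: √((689.2)² + (229.7)²) = √(474996.640 + 52762.090) = 726.5 mm
J: √((273.4)² + (766.6)²) = √(74747.560 + 587675.560) = 813.9 mm
K: √((-590.9)² + (163.9)²) = √(349162.810 + 26863.210) = 613.2 mm
Minimum: C at 83.9 mm.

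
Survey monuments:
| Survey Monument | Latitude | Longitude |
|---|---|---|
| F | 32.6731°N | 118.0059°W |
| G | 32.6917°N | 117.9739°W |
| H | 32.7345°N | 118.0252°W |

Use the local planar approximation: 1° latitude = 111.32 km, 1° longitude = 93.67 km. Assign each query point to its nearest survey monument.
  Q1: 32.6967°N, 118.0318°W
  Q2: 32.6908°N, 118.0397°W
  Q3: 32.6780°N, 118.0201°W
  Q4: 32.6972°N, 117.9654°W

Q1 at 32.6967°N, 118.0318°W:
  F: √((-0.0236·111.32)² + (0.0259·93.67)²) = √(6.901928 + 5.885733) = 3.5760 km
  G: √((-0.0050·111.32)² + (0.0579·93.67)²) = √(0.309804 + 29.414276) = 5.4520 km
  H: √((0.0378·111.32)² + (0.0066·93.67)²) = √(17.706389 + 0.382198) = 4.2531 km
  → nearest: F (3.5760 km)
Q2 at 32.6908°N, 118.0397°W:
  F: √((-0.0177·111.32)² + (0.0338·93.67)²) = √(3.882334 + 10.023847) = 3.7291 km
  G: √((0.0009·111.32)² + (0.0658·93.67)²) = √(0.010038 + 37.988560) = 6.1643 km
  H: √((0.0437·111.32)² + (0.0145·93.67)²) = √(23.665150 + 1.844748) = 5.0507 km
  → nearest: F (3.7291 km)
Q3 at 32.6780°N, 118.0201°W:
  F: √((-0.0049·111.32)² + (0.0142·93.67)²) = √(0.297535 + 1.769203) = 1.4376 km
  G: √((0.0137·111.32)² + (0.0462·93.67)²) = √(2.325881 + 18.727724) = 4.5884 km
  H: √((0.0565·111.32)² + (-0.0051·93.67)²) = √(39.558817 + 0.228214) = 6.3077 km
  → nearest: F (1.4376 km)
Q4 at 32.6972°N, 117.9654°W:
  F: √((-0.0241·111.32)² + (-0.0405·93.67)²) = √(7.197480 + 14.391667) = 4.6464 km
  G: √((-0.0055·111.32)² + (-0.0085·93.67)²) = √(0.374862 + 0.633926) = 1.0044 km
  H: √((0.0373·111.32)² + (-0.0598·93.67)²) = √(17.241064 + 31.376421) = 6.9726 km
  → nearest: G (1.0044 km)

Q1→F; Q2→F; Q3→F; Q4→G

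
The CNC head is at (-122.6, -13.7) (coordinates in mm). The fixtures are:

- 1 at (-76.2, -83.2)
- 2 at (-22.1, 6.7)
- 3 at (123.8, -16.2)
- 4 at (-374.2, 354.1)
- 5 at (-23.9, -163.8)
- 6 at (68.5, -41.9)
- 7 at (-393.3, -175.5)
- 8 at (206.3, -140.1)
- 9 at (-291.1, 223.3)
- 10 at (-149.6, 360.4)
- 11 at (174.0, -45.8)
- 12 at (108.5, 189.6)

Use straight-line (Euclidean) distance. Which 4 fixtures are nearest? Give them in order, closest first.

1, 2, 5, 6

Distances from (-122.6, -13.7):
1: √((46.4)² + (-69.5)²) = √(2152.960 + 4830.250) = 83.6 mm
2: √((100.5)² + (20.4)²) = √(10100.250 + 416.160) = 102.5 mm
3: √((246.4)² + (-2.5)²) = √(60712.960 + 6.250) = 246.4 mm
4: √((-251.6)² + (367.8)²) = √(63302.560 + 135276.840) = 445.6 mm
5: √((98.7)² + (-150.1)²) = √(9741.690 + 22530.010) = 179.6 mm
6: √((191.1)² + (-28.2)²) = √(36519.210 + 795.240) = 193.2 mm
7: √((-270.7)² + (-161.8)²) = √(73278.490 + 26179.240) = 315.4 mm
8: √((328.9)² + (-126.4)²) = √(108175.210 + 15976.960) = 352.4 mm
9: √((-168.5)² + (237.0)²) = √(28392.250 + 56169.000) = 290.8 mm
10: √((-27.0)² + (374.1)²) = √(729.000 + 139950.810) = 375.1 mm
11: √((296.6)² + (-32.1)²) = √(87971.560 + 1030.410) = 298.3 mm
12: √((231.1)² + (203.3)²) = √(53407.210 + 41330.890) = 307.8 mm
Sorted: 1 (83.6 mm) < 2 (102.5 mm) < 5 (179.6 mm) < 6 (193.2 mm) < 3 (246.4 mm) < 9 (290.8 mm) < …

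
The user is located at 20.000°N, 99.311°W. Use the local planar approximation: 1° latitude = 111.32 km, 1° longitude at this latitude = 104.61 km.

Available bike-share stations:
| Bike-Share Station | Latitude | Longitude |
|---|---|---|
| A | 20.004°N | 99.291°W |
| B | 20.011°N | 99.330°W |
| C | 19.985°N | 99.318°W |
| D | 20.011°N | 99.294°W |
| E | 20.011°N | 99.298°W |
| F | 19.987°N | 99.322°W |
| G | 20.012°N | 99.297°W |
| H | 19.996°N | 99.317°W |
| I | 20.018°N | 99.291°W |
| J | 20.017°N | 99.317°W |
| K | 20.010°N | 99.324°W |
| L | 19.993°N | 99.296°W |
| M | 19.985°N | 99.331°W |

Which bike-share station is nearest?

Distances from 20.000°N, 99.311°W:
A: √((0.004·111.32)² + (0.020·104.61)²) = √(0.19827 + 4.37730) = 2.139 km
B: √((0.011·111.32)² + (-0.019·104.61)²) = √(1.49945 + 3.95051) = 2.335 km
C: √((-0.015·111.32)² + (-0.007·104.61)²) = √(2.78823 + 0.53622) = 1.823 km
D: √((0.011·111.32)² + (0.017·104.61)²) = √(1.49945 + 3.16260) = 2.159 km
E: √((0.011·111.32)² + (0.013·104.61)²) = √(1.49945 + 1.84941) = 1.830 km
F: √((-0.013·111.32)² + (-0.011·104.61)²) = √(2.09427 + 1.32413) = 1.849 km
G: √((0.012·111.32)² + (0.014·104.61)²) = √(1.78447 + 2.14488) = 1.982 km
H: √((-0.004·111.32)² + (-0.006·104.61)²) = √(0.19827 + 0.39396) = 0.770 km
I: √((0.018·111.32)² + (0.020·104.61)²) = √(4.01505 + 4.37730) = 2.897 km
J: √((0.017·111.32)² + (-0.006·104.61)²) = √(3.58133 + 0.39396) = 1.994 km
K: √((0.010·111.32)² + (-0.013·104.61)²) = √(1.23921 + 1.84941) = 1.757 km
L: √((-0.007·111.32)² + (0.015·104.61)²) = √(0.60721 + 2.46223) = 1.752 km
M: √((-0.015·111.32)² + (-0.020·104.61)²) = √(2.78823 + 4.37730) = 2.677 km
Minimum: H at 0.770 km.

H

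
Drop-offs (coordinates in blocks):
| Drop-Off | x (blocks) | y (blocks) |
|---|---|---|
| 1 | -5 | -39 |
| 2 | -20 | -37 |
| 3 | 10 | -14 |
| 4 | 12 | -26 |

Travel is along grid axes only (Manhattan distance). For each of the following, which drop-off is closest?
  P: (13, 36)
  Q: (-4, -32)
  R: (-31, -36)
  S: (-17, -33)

P at (13, 36):
  1: |-18| + |-75| = 18 + 75 = 93 blocks
  2: |-33| + |-73| = 33 + 73 = 106 blocks
  3: |-3| + |-50| = 3 + 50 = 53 blocks
  4: |-1| + |-62| = 1 + 62 = 63 blocks
  → nearest: 3 (53 blocks)
Q at (-4, -32):
  1: |-1| + |-7| = 1 + 7 = 8 blocks
  2: |-16| + |-5| = 16 + 5 = 21 blocks
  3: |14| + |18| = 14 + 18 = 32 blocks
  4: |16| + |6| = 16 + 6 = 22 blocks
  → nearest: 1 (8 blocks)
R at (-31, -36):
  1: |26| + |-3| = 26 + 3 = 29 blocks
  2: |11| + |-1| = 11 + 1 = 12 blocks
  3: |41| + |22| = 41 + 22 = 63 blocks
  4: |43| + |10| = 43 + 10 = 53 blocks
  → nearest: 2 (12 blocks)
S at (-17, -33):
  1: |12| + |-6| = 12 + 6 = 18 blocks
  2: |-3| + |-4| = 3 + 4 = 7 blocks
  3: |27| + |19| = 27 + 19 = 46 blocks
  4: |29| + |7| = 29 + 7 = 36 blocks
  → nearest: 2 (7 blocks)

P→3; Q→1; R→2; S→2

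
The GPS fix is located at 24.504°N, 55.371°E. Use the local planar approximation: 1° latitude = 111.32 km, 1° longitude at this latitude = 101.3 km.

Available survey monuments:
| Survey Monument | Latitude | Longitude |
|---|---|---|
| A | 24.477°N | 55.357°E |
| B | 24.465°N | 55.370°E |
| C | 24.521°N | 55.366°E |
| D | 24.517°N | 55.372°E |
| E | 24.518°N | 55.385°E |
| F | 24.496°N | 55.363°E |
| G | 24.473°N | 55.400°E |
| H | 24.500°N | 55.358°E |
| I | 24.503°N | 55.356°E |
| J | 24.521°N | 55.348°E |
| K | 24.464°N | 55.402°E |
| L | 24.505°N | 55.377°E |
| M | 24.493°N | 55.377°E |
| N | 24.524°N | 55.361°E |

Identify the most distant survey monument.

Distances from 24.504°N, 55.371°E:
A: √((-0.027·111.32)² + (-0.014·101.3)²) = √(9.03387 + 2.01129) = 3.323 km
B: √((-0.039·111.32)² + (-0.001·101.3)²) = √(18.84845 + 0.01026) = 4.343 km
C: √((0.017·111.32)² + (-0.005·101.3)²) = √(3.58133 + 0.25654) = 1.959 km
D: √((0.013·111.32)² + (0.001·101.3)²) = √(2.09427 + 0.01026) = 1.451 km
E: √((0.014·111.32)² + (0.014·101.3)²) = √(2.42886 + 2.01129) = 2.107 km
F: √((-0.008·111.32)² + (-0.008·101.3)²) = √(0.79310 + 0.65675) = 1.204 km
G: √((-0.031·111.32)² + (0.029·101.3)²) = √(11.90885 + 8.63008) = 4.532 km
H: √((-0.004·111.32)² + (-0.013·101.3)²) = √(0.19827 + 1.73423) = 1.390 km
I: √((-0.001·111.32)² + (-0.015·101.3)²) = √(0.01239 + 2.30888) = 1.524 km
J: √((0.017·111.32)² + (-0.023·101.3)²) = √(3.58133 + 5.42843) = 3.002 km
K: √((-0.040·111.32)² + (0.031·101.3)²) = √(19.82743 + 9.86148) = 5.449 km
L: √((0.001·111.32)² + (0.006·101.3)²) = √(0.01239 + 0.36942) = 0.618 km
M: √((-0.011·111.32)² + (0.006·101.3)²) = √(1.49945 + 0.36942) = 1.367 km
N: √((0.020·111.32)² + (-0.010·101.3)²) = √(4.95686 + 1.02617) = 2.446 km
Maximum: K at 5.449 km.

K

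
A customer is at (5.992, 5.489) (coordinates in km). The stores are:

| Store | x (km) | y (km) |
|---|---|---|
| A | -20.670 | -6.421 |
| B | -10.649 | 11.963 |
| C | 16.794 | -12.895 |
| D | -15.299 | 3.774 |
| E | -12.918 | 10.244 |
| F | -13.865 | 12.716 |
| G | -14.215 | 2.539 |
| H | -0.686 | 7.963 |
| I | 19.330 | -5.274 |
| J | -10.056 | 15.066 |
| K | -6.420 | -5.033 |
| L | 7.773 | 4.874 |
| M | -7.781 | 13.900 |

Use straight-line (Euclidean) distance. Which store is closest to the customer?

Distances from (5.992, 5.489):
A: √((-26.662)² + (-11.910)²) = √(710.86224 + 141.84810) = 29.201 km
B: √((-16.641)² + (6.474)²) = √(276.92288 + 41.91268) = 17.856 km
C: √((10.802)² + (-18.384)²) = √(116.68320 + 337.97146) = 21.323 km
D: √((-21.291)² + (-1.715)²) = √(453.30668 + 2.94122) = 21.360 km
E: √((-18.910)² + (4.755)²) = √(357.58810 + 22.61003) = 19.499 km
F: √((-19.857)² + (7.227)²) = √(394.30045 + 52.22953) = 21.131 km
G: √((-20.207)² + (-2.950)²) = √(408.32285 + 8.70250) = 20.421 km
H: √((-6.678)² + (2.474)²) = √(44.59568 + 6.12068) = 7.122 km
I: √((13.338)² + (-10.763)²) = √(177.90224 + 115.84217) = 17.139 km
J: √((-16.048)² + (9.577)²) = √(257.53830 + 91.71893) = 18.688 km
K: √((-12.412)² + (-10.522)²) = √(154.05774 + 110.71248) = 16.272 km
L: √((1.781)² + (-0.615)²) = √(3.17196 + 0.37823) = 1.884 km
M: √((-13.773)² + (8.411)²) = √(189.69553 + 70.74492) = 16.138 km
Minimum: L at 1.884 km.

L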